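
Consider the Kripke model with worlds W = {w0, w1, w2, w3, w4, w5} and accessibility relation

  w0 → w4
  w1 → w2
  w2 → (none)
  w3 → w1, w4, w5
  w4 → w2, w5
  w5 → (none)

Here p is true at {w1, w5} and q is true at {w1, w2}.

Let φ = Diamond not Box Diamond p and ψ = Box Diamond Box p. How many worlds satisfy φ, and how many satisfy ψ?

For Diamond not Box Diamond p:
w0: successors {w4}; not Box Diamond p there: w4:T. ✓
w1: successors {w2}; not Box Diamond p there: w2:F. ✗
w2: no successors, so Diamond not Box Diamond p fails. ✗
w3: successors {w1, w4, w5}; not Box Diamond p there: w1:T, w4:T, w5:F. ✓
w4: successors {w2, w5}; not Box Diamond p there: w2:F, w5:F. ✗
w5: no successors, so Diamond not Box Diamond p fails. ✗
— 2 worlds.
For Box Diamond Box p:
w0: successors {w4}; Diamond Box p there: w4:T. ✓
w1: successors {w2}; Diamond Box p there: w2:F. ✗
w2: no successors, so Box Diamond Box p holds vacuously. ✓
w3: successors {w1, w4, w5}; Diamond Box p there: w1:T, w4:T, w5:F. ✗
w4: successors {w2, w5}; Diamond Box p there: w2:F, w5:F. ✗
w5: no successors, so Box Diamond Box p holds vacuously. ✓
— 3 worlds.

2 and 3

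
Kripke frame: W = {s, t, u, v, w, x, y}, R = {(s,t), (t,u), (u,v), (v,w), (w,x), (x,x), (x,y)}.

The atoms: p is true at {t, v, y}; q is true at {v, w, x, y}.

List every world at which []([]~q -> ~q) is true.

{s, t, u, v, w, y}

s: successors {t}; []~q -> ~q there: t:T. ✓
t: successors {u}; []~q -> ~q there: u:T. ✓
u: successors {v}; []~q -> ~q there: v:T. ✓
v: successors {w}; []~q -> ~q there: w:T. ✓
w: successors {x}; []~q -> ~q there: x:T. ✓
x: successors {x, y}; []~q -> ~q there: x:T, y:F. ✗
y: no successors, so []([]~q -> ~q) holds vacuously. ✓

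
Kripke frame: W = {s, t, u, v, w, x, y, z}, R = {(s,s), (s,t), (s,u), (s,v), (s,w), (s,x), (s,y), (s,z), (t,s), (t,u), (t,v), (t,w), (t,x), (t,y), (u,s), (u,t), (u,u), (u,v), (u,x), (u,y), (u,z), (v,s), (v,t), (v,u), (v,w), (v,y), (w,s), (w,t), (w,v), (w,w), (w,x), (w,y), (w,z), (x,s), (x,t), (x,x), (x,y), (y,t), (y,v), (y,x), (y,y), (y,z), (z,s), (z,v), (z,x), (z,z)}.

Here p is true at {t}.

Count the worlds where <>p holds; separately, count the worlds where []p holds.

6 and 0

For <>p:
s: successors {s, t, u, v, w, x, y, z}; p there: s:F, t:T, u:F, v:F, w:F, x:F, y:F, z:F. ✓
t: successors {s, u, v, w, x, y}; p there: s:F, u:F, v:F, w:F, x:F, y:F. ✗
u: successors {s, t, u, v, x, y, z}; p there: s:F, t:T, u:F, v:F, x:F, y:F, z:F. ✓
v: successors {s, t, u, w, y}; p there: s:F, t:T, u:F, w:F, y:F. ✓
w: successors {s, t, v, w, x, y, z}; p there: s:F, t:T, v:F, w:F, x:F, y:F, z:F. ✓
x: successors {s, t, x, y}; p there: s:F, t:T, x:F, y:F. ✓
y: successors {t, v, x, y, z}; p there: t:T, v:F, x:F, y:F, z:F. ✓
z: successors {s, v, x, z}; p there: s:F, v:F, x:F, z:F. ✗
— 6 worlds.
For []p:
s: successors {s, t, u, v, w, x, y, z}; p there: s:F, t:T, u:F, v:F, w:F, x:F, y:F, z:F. ✗
t: successors {s, u, v, w, x, y}; p there: s:F, u:F, v:F, w:F, x:F, y:F. ✗
u: successors {s, t, u, v, x, y, z}; p there: s:F, t:T, u:F, v:F, x:F, y:F, z:F. ✗
v: successors {s, t, u, w, y}; p there: s:F, t:T, u:F, w:F, y:F. ✗
w: successors {s, t, v, w, x, y, z}; p there: s:F, t:T, v:F, w:F, x:F, y:F, z:F. ✗
x: successors {s, t, x, y}; p there: s:F, t:T, x:F, y:F. ✗
y: successors {t, v, x, y, z}; p there: t:T, v:F, x:F, y:F, z:F. ✗
z: successors {s, v, x, z}; p there: s:F, v:F, x:F, z:F. ✗
— 0 worlds.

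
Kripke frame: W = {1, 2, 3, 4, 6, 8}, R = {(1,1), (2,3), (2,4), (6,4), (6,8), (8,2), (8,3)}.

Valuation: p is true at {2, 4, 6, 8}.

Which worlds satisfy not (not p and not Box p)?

{2, 3, 4, 6, 8}

1: not p and not Box p is T. ✗
2: not p and not Box p is F. ✓
3: not p and not Box p is F. ✓
4: not p and not Box p is F. ✓
6: not p and not Box p is F. ✓
8: not p and not Box p is F. ✓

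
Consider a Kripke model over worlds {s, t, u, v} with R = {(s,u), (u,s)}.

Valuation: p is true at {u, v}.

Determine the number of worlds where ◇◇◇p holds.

s: successors {u}; ◇◇p there: u:T. ✓
t: no successors, so ◇◇◇p fails. ✗
u: successors {s}; ◇◇p there: s:F. ✗
v: no successors, so ◇◇◇p fails. ✗
Satisfying worlds: {s}.

1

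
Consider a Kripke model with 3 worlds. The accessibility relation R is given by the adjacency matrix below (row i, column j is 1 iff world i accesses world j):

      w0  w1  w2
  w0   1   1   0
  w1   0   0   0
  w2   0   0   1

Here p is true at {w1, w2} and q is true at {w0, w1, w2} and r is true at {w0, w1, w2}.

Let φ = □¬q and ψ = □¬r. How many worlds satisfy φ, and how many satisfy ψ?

For □¬q:
w0: successors {w0, w1}; ¬q there: w0:F, w1:F. ✗
w1: no successors, so □¬q holds vacuously. ✓
w2: successors {w2}; ¬q there: w2:F. ✗
— 1 world.
For □¬r:
w0: successors {w0, w1}; ¬r there: w0:F, w1:F. ✗
w1: no successors, so □¬r holds vacuously. ✓
w2: successors {w2}; ¬r there: w2:F. ✗
— 1 world.

1 and 1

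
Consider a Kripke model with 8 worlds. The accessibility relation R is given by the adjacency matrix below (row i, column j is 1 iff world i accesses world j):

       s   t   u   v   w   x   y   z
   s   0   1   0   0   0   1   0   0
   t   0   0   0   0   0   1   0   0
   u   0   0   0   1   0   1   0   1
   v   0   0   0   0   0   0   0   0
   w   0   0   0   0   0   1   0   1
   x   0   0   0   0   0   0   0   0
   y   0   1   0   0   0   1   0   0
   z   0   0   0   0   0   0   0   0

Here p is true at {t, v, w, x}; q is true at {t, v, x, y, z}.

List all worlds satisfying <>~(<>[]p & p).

{s, t, u, w, y}

s: successors {t, x}; ~(<>[]p & p) there: t:F, x:T. ✓
t: successors {x}; ~(<>[]p & p) there: x:T. ✓
u: successors {v, x, z}; ~(<>[]p & p) there: v:T, x:T, z:T. ✓
v: no successors, so <>~(<>[]p & p) fails. ✗
w: successors {x, z}; ~(<>[]p & p) there: x:T, z:T. ✓
x: no successors, so <>~(<>[]p & p) fails. ✗
y: successors {t, x}; ~(<>[]p & p) there: t:F, x:T. ✓
z: no successors, so <>~(<>[]p & p) fails. ✗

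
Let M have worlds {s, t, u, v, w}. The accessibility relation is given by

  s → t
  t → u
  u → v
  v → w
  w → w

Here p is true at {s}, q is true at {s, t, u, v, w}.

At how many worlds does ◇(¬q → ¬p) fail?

0

s: successors {t}; ¬q → ¬p there: t:T. ✓
t: successors {u}; ¬q → ¬p there: u:T. ✓
u: successors {v}; ¬q → ¬p there: v:T. ✓
v: successors {w}; ¬q → ¬p there: w:T. ✓
w: successors {w}; ¬q → ¬p there: w:T. ✓
Satisfying worlds: {s, t, u, v, w}.
So ◇(¬q → ¬p) fails at the other 0 worlds.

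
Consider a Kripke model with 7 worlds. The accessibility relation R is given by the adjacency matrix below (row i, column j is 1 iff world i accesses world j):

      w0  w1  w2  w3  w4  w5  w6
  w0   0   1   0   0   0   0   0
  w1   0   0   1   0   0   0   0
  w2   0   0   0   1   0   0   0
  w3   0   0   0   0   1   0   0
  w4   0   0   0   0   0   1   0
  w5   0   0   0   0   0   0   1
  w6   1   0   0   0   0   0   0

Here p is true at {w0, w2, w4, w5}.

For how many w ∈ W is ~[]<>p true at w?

w0: []<>p is T. ✗
w1: []<>p is F. ✓
w2: []<>p is T. ✗
w3: []<>p is T. ✗
w4: []<>p is F. ✓
w5: []<>p is T. ✗
w6: []<>p is F. ✓
Satisfying worlds: {w1, w4, w6}.

3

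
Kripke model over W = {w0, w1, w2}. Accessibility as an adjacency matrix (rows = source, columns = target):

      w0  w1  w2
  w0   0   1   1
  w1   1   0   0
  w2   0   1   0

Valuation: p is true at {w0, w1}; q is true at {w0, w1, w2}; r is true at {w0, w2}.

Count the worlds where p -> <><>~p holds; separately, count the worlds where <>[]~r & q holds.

For p -> <><>~p:
w0: p is T, <><>~p is F. ✗
w1: p is T, <><>~p is T. ✓
w2: p is F, <><>~p is F. ✓
— 2 worlds.
For <>[]~r & q:
w0: <>[]~r is T, q is T. ✓
w1: <>[]~r is F, q is T. ✗
w2: <>[]~r is F, q is T. ✗
— 1 world.

2 and 1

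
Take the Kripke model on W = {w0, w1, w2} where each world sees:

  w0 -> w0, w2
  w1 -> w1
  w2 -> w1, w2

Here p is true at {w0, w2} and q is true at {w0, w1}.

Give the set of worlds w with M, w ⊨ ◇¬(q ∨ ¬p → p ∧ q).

w0: successors {w0, w2}; ¬(q ∨ ¬p → p ∧ q) there: w0:F, w2:F. ✗
w1: successors {w1}; ¬(q ∨ ¬p → p ∧ q) there: w1:T. ✓
w2: successors {w1, w2}; ¬(q ∨ ¬p → p ∧ q) there: w1:T, w2:F. ✓

{w1, w2}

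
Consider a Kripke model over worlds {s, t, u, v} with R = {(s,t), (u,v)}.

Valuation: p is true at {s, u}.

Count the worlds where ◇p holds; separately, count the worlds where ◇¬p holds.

For ◇p:
s: successors {t}; p there: t:F. ✗
t: no successors, so ◇p fails. ✗
u: successors {v}; p there: v:F. ✗
v: no successors, so ◇p fails. ✗
— 0 worlds.
For ◇¬p:
s: successors {t}; ¬p there: t:T. ✓
t: no successors, so ◇¬p fails. ✗
u: successors {v}; ¬p there: v:T. ✓
v: no successors, so ◇¬p fails. ✗
— 2 worlds.

0 and 2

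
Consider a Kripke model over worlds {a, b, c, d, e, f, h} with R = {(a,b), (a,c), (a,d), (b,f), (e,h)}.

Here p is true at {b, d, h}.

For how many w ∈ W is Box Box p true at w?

6

a: successors {b, c, d}; Box p there: b:F, c:T, d:T. ✗
b: successors {f}; Box p there: f:T. ✓
c: no successors, so Box Box p holds vacuously. ✓
d: no successors, so Box Box p holds vacuously. ✓
e: successors {h}; Box p there: h:T. ✓
f: no successors, so Box Box p holds vacuously. ✓
h: no successors, so Box Box p holds vacuously. ✓
Satisfying worlds: {b, c, d, e, f, h}.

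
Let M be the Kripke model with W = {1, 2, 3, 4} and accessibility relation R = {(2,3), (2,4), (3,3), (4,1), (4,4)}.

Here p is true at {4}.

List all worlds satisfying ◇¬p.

1: no successors, so ◇¬p fails. ✗
2: successors {3, 4}; ¬p there: 3:T, 4:F. ✓
3: successors {3}; ¬p there: 3:T. ✓
4: successors {1, 4}; ¬p there: 1:T, 4:F. ✓

{2, 3, 4}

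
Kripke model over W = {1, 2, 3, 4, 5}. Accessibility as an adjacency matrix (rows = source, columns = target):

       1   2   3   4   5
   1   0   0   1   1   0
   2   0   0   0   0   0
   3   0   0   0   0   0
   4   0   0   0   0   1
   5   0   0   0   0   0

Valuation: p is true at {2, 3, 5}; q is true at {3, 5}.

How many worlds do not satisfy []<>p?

2

1: successors {3, 4}; <>p there: 3:F, 4:T. ✗
2: no successors, so []<>p holds vacuously. ✓
3: no successors, so []<>p holds vacuously. ✓
4: successors {5}; <>p there: 5:F. ✗
5: no successors, so []<>p holds vacuously. ✓
Satisfying worlds: {2, 3, 5}.
So []<>p fails at the other 2 worlds.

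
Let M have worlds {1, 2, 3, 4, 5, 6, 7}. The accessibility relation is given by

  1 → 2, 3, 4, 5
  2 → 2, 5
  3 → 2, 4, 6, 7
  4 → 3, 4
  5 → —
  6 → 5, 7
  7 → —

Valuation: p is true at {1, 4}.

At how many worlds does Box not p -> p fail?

1: Box not p is F, p is T. ✓
2: Box not p is T, p is F. ✗
3: Box not p is F, p is F. ✓
4: Box not p is F, p is T. ✓
5: Box not p is T, p is F. ✗
6: Box not p is T, p is F. ✗
7: Box not p is T, p is F. ✗
Satisfying worlds: {1, 3, 4}.
So Box not p -> p fails at the other 4 worlds.

4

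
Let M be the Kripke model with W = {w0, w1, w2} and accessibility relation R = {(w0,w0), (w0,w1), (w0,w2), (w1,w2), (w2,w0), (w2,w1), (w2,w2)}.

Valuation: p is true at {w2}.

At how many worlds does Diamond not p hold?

w0: successors {w0, w1, w2}; not p there: w0:T, w1:T, w2:F. ✓
w1: successors {w2}; not p there: w2:F. ✗
w2: successors {w0, w1, w2}; not p there: w0:T, w1:T, w2:F. ✓
Satisfying worlds: {w0, w2}.

2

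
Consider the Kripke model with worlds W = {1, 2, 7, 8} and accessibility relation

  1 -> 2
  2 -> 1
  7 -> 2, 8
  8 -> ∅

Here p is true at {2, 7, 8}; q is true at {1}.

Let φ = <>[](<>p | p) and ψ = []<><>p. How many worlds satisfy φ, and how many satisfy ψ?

For <>[](<>p | p):
1: successors {2}; [](<>p | p) there: 2:T. ✓
2: successors {1}; [](<>p | p) there: 1:T. ✓
7: successors {2, 8}; [](<>p | p) there: 2:T, 8:T. ✓
8: no successors, so <>[](<>p | p) fails. ✗
— 3 worlds.
For []<><>p:
1: successors {2}; <><>p there: 2:T. ✓
2: successors {1}; <><>p there: 1:F. ✗
7: successors {2, 8}; <><>p there: 2:T, 8:F. ✗
8: no successors, so []<><>p holds vacuously. ✓
— 2 worlds.

3 and 2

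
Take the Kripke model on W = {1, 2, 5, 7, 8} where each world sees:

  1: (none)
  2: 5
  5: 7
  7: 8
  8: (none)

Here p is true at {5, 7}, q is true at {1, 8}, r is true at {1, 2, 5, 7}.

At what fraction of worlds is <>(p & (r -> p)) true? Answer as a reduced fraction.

1: no successors, so <>(p & (r -> p)) fails. ✗
2: successors {5}; p & (r -> p) there: 5:T. ✓
5: successors {7}; p & (r -> p) there: 7:T. ✓
7: successors {8}; p & (r -> p) there: 8:F. ✗
8: no successors, so <>(p & (r -> p)) fails. ✗
That's 2 of 5 worlds, so 2/5.

2/5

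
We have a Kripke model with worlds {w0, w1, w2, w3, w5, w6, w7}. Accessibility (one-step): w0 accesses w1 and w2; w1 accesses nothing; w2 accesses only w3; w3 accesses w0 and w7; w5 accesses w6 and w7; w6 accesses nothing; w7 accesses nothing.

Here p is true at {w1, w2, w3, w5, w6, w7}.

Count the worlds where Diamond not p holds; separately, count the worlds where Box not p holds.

1 and 3

For Diamond not p:
w0: successors {w1, w2}; not p there: w1:F, w2:F. ✗
w1: no successors, so Diamond not p fails. ✗
w2: successors {w3}; not p there: w3:F. ✗
w3: successors {w0, w7}; not p there: w0:T, w7:F. ✓
w5: successors {w6, w7}; not p there: w6:F, w7:F. ✗
w6: no successors, so Diamond not p fails. ✗
w7: no successors, so Diamond not p fails. ✗
— 1 world.
For Box not p:
w0: successors {w1, w2}; not p there: w1:F, w2:F. ✗
w1: no successors, so Box not p holds vacuously. ✓
w2: successors {w3}; not p there: w3:F. ✗
w3: successors {w0, w7}; not p there: w0:T, w7:F. ✗
w5: successors {w6, w7}; not p there: w6:F, w7:F. ✗
w6: no successors, so Box not p holds vacuously. ✓
w7: no successors, so Box not p holds vacuously. ✓
— 3 worlds.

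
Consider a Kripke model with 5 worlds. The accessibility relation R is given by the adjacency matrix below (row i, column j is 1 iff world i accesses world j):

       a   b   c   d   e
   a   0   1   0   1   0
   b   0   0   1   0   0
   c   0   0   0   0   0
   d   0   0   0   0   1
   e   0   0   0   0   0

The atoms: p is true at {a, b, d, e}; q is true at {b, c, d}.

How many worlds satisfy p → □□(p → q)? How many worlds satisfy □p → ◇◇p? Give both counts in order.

4 and 2

For p → □□(p → q):
a: p is T, □□(p → q) is F. ✗
b: p is T, □□(p → q) is T. ✓
c: p is F, □□(p → q) is T. ✓
d: p is T, □□(p → q) is T. ✓
e: p is T, □□(p → q) is T. ✓
— 4 worlds.
For □p → ◇◇p:
a: □p is T, ◇◇p is T. ✓
b: □p is F, ◇◇p is F. ✓
c: □p is T, ◇◇p is F. ✗
d: □p is T, ◇◇p is F. ✗
e: □p is T, ◇◇p is F. ✗
— 2 worlds.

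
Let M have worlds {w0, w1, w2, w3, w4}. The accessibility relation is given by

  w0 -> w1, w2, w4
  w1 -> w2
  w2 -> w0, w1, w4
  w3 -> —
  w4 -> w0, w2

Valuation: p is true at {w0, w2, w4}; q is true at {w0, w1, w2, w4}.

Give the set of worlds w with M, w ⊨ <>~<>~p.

w0: successors {w1, w2, w4}; ~<>~p there: w1:T, w2:F, w4:T. ✓
w1: successors {w2}; ~<>~p there: w2:F. ✗
w2: successors {w0, w1, w4}; ~<>~p there: w0:F, w1:T, w4:T. ✓
w3: no successors, so <>~<>~p fails. ✗
w4: successors {w0, w2}; ~<>~p there: w0:F, w2:F. ✗

{w0, w2}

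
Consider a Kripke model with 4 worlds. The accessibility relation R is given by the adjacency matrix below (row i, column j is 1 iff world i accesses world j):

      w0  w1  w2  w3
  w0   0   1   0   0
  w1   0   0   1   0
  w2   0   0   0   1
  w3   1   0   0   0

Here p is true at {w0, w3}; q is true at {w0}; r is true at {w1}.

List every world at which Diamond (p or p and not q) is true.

{w2, w3}

w0: successors {w1}; p or p and not q there: w1:F. ✗
w1: successors {w2}; p or p and not q there: w2:F. ✗
w2: successors {w3}; p or p and not q there: w3:T. ✓
w3: successors {w0}; p or p and not q there: w0:T. ✓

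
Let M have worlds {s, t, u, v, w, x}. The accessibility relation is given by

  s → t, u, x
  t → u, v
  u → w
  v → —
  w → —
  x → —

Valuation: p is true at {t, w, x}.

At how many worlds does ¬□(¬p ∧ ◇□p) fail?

3

s: □(¬p ∧ ◇□p) is F. ✓
t: □(¬p ∧ ◇□p) is F. ✓
u: □(¬p ∧ ◇□p) is F. ✓
v: □(¬p ∧ ◇□p) is T. ✗
w: □(¬p ∧ ◇□p) is T. ✗
x: □(¬p ∧ ◇□p) is T. ✗
Satisfying worlds: {s, t, u}.
So ¬□(¬p ∧ ◇□p) fails at the other 3 worlds.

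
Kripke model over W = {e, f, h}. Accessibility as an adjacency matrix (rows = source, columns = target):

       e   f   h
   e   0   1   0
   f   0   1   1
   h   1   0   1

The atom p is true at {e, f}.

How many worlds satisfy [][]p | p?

2

e: [][]p is F, p is T. ✓
f: [][]p is F, p is T. ✓
h: [][]p is F, p is F. ✗
Satisfying worlds: {e, f}.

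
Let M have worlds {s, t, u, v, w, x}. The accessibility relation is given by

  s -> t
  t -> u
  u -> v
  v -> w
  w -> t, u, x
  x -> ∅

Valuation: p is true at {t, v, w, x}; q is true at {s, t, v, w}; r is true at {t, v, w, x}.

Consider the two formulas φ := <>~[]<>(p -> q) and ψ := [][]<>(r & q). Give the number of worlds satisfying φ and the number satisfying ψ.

1 and 5

For <>~[]<>(p -> q):
s: successors {t}; ~[]<>(p -> q) there: t:F. ✗
t: successors {u}; ~[]<>(p -> q) there: u:F. ✗
u: successors {v}; ~[]<>(p -> q) there: v:F. ✗
v: successors {w}; ~[]<>(p -> q) there: w:T. ✓
w: successors {t, u, x}; ~[]<>(p -> q) there: t:F, u:F, x:F. ✗
x: no successors, so <>~[]<>(p -> q) fails. ✗
— 1 world.
For [][]<>(r & q):
s: successors {t}; []<>(r & q) there: t:T. ✓
t: successors {u}; []<>(r & q) there: u:T. ✓
u: successors {v}; []<>(r & q) there: v:T. ✓
v: successors {w}; []<>(r & q) there: w:F. ✗
w: successors {t, u, x}; []<>(r & q) there: t:T, u:T, x:T. ✓
x: no successors, so [][]<>(r & q) holds vacuously. ✓
— 5 worlds.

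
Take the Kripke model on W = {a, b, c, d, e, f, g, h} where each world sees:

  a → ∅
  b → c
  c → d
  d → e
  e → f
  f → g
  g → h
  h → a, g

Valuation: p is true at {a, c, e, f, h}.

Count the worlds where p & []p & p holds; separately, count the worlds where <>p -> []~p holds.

For p & []p & p:
a: p is T, []p & p is T. ✓
b: p is F, []p & p is F. ✗
c: p is T, []p & p is F. ✗
d: p is F, []p & p is F. ✗
e: p is T, []p & p is T. ✓
f: p is T, []p & p is F. ✗
g: p is F, []p & p is F. ✗
h: p is T, []p & p is F. ✗
— 2 worlds.
For <>p -> []~p:
a: <>p is F, []~p is T. ✓
b: <>p is T, []~p is F. ✗
c: <>p is F, []~p is T. ✓
d: <>p is T, []~p is F. ✗
e: <>p is T, []~p is F. ✗
f: <>p is F, []~p is T. ✓
g: <>p is T, []~p is F. ✗
h: <>p is T, []~p is F. ✗
— 3 worlds.

2 and 3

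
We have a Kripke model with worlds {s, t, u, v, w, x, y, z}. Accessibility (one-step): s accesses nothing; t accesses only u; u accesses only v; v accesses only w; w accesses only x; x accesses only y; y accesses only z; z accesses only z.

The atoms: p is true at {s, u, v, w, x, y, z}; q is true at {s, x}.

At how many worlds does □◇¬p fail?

7

s: no successors, so □◇¬p holds vacuously. ✓
t: successors {u}; ◇¬p there: u:F. ✗
u: successors {v}; ◇¬p there: v:F. ✗
v: successors {w}; ◇¬p there: w:F. ✗
w: successors {x}; ◇¬p there: x:F. ✗
x: successors {y}; ◇¬p there: y:F. ✗
y: successors {z}; ◇¬p there: z:F. ✗
z: successors {z}; ◇¬p there: z:F. ✗
Satisfying worlds: {s}.
So □◇¬p fails at the other 7 worlds.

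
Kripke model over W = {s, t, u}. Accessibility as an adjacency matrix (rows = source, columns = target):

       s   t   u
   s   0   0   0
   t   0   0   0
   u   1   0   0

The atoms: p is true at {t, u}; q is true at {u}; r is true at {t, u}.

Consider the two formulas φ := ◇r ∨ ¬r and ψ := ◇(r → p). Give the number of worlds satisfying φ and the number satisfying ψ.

1 and 1

For ◇r ∨ ¬r:
s: ◇r is F, ¬r is T. ✓
t: ◇r is F, ¬r is F. ✗
u: ◇r is F, ¬r is F. ✗
— 1 world.
For ◇(r → p):
s: no successors, so ◇(r → p) fails. ✗
t: no successors, so ◇(r → p) fails. ✗
u: successors {s}; r → p there: s:T. ✓
— 1 world.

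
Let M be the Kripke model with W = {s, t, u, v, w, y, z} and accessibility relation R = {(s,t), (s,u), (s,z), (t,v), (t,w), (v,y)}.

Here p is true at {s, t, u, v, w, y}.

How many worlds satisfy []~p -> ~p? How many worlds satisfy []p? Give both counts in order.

4 and 6

For []~p -> ~p:
s: []~p is F, ~p is F. ✓
t: []~p is F, ~p is F. ✓
u: []~p is T, ~p is F. ✗
v: []~p is F, ~p is F. ✓
w: []~p is T, ~p is F. ✗
y: []~p is T, ~p is F. ✗
z: []~p is T, ~p is T. ✓
— 4 worlds.
For []p:
s: successors {t, u, z}; p there: t:T, u:T, z:F. ✗
t: successors {v, w}; p there: v:T, w:T. ✓
u: no successors, so []p holds vacuously. ✓
v: successors {y}; p there: y:T. ✓
w: no successors, so []p holds vacuously. ✓
y: no successors, so []p holds vacuously. ✓
z: no successors, so []p holds vacuously. ✓
— 6 worlds.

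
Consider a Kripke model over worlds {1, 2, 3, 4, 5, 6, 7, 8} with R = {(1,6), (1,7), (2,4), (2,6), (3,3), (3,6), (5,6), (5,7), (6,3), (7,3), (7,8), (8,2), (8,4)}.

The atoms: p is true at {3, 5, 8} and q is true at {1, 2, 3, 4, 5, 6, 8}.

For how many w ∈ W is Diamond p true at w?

1: successors {6, 7}; p there: 6:F, 7:F. ✗
2: successors {4, 6}; p there: 4:F, 6:F. ✗
3: successors {3, 6}; p there: 3:T, 6:F. ✓
4: no successors, so Diamond p fails. ✗
5: successors {6, 7}; p there: 6:F, 7:F. ✗
6: successors {3}; p there: 3:T. ✓
7: successors {3, 8}; p there: 3:T, 8:T. ✓
8: successors {2, 4}; p there: 2:F, 4:F. ✗
Satisfying worlds: {3, 6, 7}.

3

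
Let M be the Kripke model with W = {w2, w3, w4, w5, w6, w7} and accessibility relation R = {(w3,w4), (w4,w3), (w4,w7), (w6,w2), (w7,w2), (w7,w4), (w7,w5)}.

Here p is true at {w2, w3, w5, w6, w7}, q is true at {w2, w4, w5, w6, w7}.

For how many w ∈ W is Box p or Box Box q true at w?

w2: Box p is T, Box Box q is T. ✓
w3: Box p is F, Box Box q is F. ✗
w4: Box p is T, Box Box q is T. ✓
w5: Box p is T, Box Box q is T. ✓
w6: Box p is T, Box Box q is T. ✓
w7: Box p is F, Box Box q is F. ✗
Satisfying worlds: {w2, w4, w5, w6}.

4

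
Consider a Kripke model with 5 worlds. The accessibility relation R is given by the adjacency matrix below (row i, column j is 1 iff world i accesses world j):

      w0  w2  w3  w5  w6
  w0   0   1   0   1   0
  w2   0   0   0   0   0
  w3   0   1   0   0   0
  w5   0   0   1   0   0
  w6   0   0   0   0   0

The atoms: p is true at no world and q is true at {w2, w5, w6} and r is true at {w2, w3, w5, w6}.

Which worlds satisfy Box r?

w0: successors {w2, w5}; r there: w2:T, w5:T. ✓
w2: no successors, so Box r holds vacuously. ✓
w3: successors {w2}; r there: w2:T. ✓
w5: successors {w3}; r there: w3:T. ✓
w6: no successors, so Box r holds vacuously. ✓

{w0, w2, w3, w5, w6}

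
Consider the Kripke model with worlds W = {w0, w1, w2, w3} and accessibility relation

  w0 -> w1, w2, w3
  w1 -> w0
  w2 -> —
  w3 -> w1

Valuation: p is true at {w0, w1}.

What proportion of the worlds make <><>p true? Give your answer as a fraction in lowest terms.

3/4

w0: successors {w1, w2, w3}; <>p there: w1:T, w2:F, w3:T. ✓
w1: successors {w0}; <>p there: w0:T. ✓
w2: no successors, so <><>p fails. ✗
w3: successors {w1}; <>p there: w1:T. ✓
That's 3 of 4 worlds, so 3/4.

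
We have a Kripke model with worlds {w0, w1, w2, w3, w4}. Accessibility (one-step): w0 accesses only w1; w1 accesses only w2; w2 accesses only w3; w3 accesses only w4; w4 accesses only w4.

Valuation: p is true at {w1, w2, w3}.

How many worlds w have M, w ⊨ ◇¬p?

w0: successors {w1}; ¬p there: w1:F. ✗
w1: successors {w2}; ¬p there: w2:F. ✗
w2: successors {w3}; ¬p there: w3:F. ✗
w3: successors {w4}; ¬p there: w4:T. ✓
w4: successors {w4}; ¬p there: w4:T. ✓
Satisfying worlds: {w3, w4}.

2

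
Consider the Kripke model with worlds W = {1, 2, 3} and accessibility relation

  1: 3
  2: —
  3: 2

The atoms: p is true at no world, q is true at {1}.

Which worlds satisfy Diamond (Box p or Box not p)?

{1, 3}

1: successors {3}; Box p or Box not p there: 3:T. ✓
2: no successors, so Diamond (Box p or Box not p) fails. ✗
3: successors {2}; Box p or Box not p there: 2:T. ✓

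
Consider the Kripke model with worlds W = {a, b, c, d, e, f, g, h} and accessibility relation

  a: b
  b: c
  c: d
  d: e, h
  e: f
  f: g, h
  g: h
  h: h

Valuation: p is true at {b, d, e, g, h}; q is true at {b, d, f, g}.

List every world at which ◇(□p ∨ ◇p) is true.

{b, c, d, e, f, g, h}

a: successors {b}; □p ∨ ◇p there: b:F. ✗
b: successors {c}; □p ∨ ◇p there: c:T. ✓
c: successors {d}; □p ∨ ◇p there: d:T. ✓
d: successors {e, h}; □p ∨ ◇p there: e:F, h:T. ✓
e: successors {f}; □p ∨ ◇p there: f:T. ✓
f: successors {g, h}; □p ∨ ◇p there: g:T, h:T. ✓
g: successors {h}; □p ∨ ◇p there: h:T. ✓
h: successors {h}; □p ∨ ◇p there: h:T. ✓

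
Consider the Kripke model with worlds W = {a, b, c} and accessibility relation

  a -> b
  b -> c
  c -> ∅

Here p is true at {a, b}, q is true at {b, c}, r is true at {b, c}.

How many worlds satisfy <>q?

2

a: successors {b}; q there: b:T. ✓
b: successors {c}; q there: c:T. ✓
c: no successors, so <>q fails. ✗
Satisfying worlds: {a, b}.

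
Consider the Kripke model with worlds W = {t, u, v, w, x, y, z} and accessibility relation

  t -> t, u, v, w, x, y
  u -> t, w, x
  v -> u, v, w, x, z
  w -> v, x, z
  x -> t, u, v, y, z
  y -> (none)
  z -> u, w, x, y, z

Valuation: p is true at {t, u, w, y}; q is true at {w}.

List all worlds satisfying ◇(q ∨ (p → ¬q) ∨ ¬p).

t: successors {t, u, v, w, x, y}; q ∨ (p → ¬q) ∨ ¬p there: t:T, u:T, v:T, w:T, x:T, y:T. ✓
u: successors {t, w, x}; q ∨ (p → ¬q) ∨ ¬p there: t:T, w:T, x:T. ✓
v: successors {u, v, w, x, z}; q ∨ (p → ¬q) ∨ ¬p there: u:T, v:T, w:T, x:T, z:T. ✓
w: successors {v, x, z}; q ∨ (p → ¬q) ∨ ¬p there: v:T, x:T, z:T. ✓
x: successors {t, u, v, y, z}; q ∨ (p → ¬q) ∨ ¬p there: t:T, u:T, v:T, y:T, z:T. ✓
y: no successors, so ◇(q ∨ (p → ¬q) ∨ ¬p) fails. ✗
z: successors {u, w, x, y, z}; q ∨ (p → ¬q) ∨ ¬p there: u:T, w:T, x:T, y:T, z:T. ✓

{t, u, v, w, x, z}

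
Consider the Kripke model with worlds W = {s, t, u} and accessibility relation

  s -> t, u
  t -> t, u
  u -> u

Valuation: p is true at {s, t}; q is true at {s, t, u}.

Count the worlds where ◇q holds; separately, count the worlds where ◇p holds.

For ◇q:
s: successors {t, u}; q there: t:T, u:T. ✓
t: successors {t, u}; q there: t:T, u:T. ✓
u: successors {u}; q there: u:T. ✓
— 3 worlds.
For ◇p:
s: successors {t, u}; p there: t:T, u:F. ✓
t: successors {t, u}; p there: t:T, u:F. ✓
u: successors {u}; p there: u:F. ✗
— 2 worlds.

3 and 2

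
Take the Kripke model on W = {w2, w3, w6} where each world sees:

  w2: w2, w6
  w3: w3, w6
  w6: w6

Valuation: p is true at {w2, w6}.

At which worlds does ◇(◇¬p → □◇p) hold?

{w2, w3, w6}

w2: successors {w2, w6}; ◇¬p → □◇p there: w2:T, w6:T. ✓
w3: successors {w3, w6}; ◇¬p → □◇p there: w3:T, w6:T. ✓
w6: successors {w6}; ◇¬p → □◇p there: w6:T. ✓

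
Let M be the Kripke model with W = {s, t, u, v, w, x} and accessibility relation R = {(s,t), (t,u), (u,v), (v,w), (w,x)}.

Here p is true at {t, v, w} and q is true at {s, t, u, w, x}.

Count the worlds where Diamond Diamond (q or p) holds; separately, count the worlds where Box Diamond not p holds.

4 and 3

For Diamond Diamond (q or p):
s: successors {t}; Diamond (q or p) there: t:T. ✓
t: successors {u}; Diamond (q or p) there: u:T. ✓
u: successors {v}; Diamond (q or p) there: v:T. ✓
v: successors {w}; Diamond (q or p) there: w:T. ✓
w: successors {x}; Diamond (q or p) there: x:F. ✗
x: no successors, so Diamond Diamond (q or p) fails. ✗
— 4 worlds.
For Box Diamond not p:
s: successors {t}; Diamond not p there: t:T. ✓
t: successors {u}; Diamond not p there: u:F. ✗
u: successors {v}; Diamond not p there: v:F. ✗
v: successors {w}; Diamond not p there: w:T. ✓
w: successors {x}; Diamond not p there: x:F. ✗
x: no successors, so Box Diamond not p holds vacuously. ✓
— 3 worlds.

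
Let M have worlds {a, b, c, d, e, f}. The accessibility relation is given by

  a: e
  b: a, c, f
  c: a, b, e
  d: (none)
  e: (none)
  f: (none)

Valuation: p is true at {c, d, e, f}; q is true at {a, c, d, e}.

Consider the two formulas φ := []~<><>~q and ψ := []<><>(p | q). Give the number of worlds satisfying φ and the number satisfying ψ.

For []~<><>~q:
a: successors {e}; ~<><>~q there: e:T. ✓
b: successors {a, c, f}; ~<><>~q there: a:T, c:F, f:T. ✗
c: successors {a, b, e}; ~<><>~q there: a:T, b:F, e:T. ✗
d: no successors, so []~<><>~q holds vacuously. ✓
e: no successors, so []~<><>~q holds vacuously. ✓
f: no successors, so []~<><>~q holds vacuously. ✓
— 4 worlds.
For []<><>(p | q):
a: successors {e}; <><>(p | q) there: e:F. ✗
b: successors {a, c, f}; <><>(p | q) there: a:F, c:T, f:F. ✗
c: successors {a, b, e}; <><>(p | q) there: a:F, b:T, e:F. ✗
d: no successors, so []<><>(p | q) holds vacuously. ✓
e: no successors, so []<><>(p | q) holds vacuously. ✓
f: no successors, so []<><>(p | q) holds vacuously. ✓
— 3 worlds.

4 and 3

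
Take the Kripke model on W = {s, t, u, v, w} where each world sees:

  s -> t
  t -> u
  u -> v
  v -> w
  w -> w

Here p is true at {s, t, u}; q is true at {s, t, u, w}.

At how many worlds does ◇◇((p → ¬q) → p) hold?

s: successors {t}; ◇((p → ¬q) → p) there: t:T. ✓
t: successors {u}; ◇((p → ¬q) → p) there: u:F. ✗
u: successors {v}; ◇((p → ¬q) → p) there: v:F. ✗
v: successors {w}; ◇((p → ¬q) → p) there: w:F. ✗
w: successors {w}; ◇((p → ¬q) → p) there: w:F. ✗
Satisfying worlds: {s}.

1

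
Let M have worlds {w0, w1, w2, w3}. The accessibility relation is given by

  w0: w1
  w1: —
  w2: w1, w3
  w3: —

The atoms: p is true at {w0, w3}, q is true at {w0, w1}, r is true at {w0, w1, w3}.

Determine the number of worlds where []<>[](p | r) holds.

w0: successors {w1}; <>[](p | r) there: w1:F. ✗
w1: no successors, so []<>[](p | r) holds vacuously. ✓
w2: successors {w1, w3}; <>[](p | r) there: w1:F, w3:F. ✗
w3: no successors, so []<>[](p | r) holds vacuously. ✓
Satisfying worlds: {w1, w3}.

2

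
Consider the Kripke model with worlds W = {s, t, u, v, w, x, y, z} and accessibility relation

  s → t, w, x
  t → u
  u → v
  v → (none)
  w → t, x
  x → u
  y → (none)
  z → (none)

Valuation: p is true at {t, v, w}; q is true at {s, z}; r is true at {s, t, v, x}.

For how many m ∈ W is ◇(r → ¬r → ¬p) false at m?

3

s: successors {t, w, x}; r → ¬r → ¬p there: t:T, w:T, x:T. ✓
t: successors {u}; r → ¬r → ¬p there: u:T. ✓
u: successors {v}; r → ¬r → ¬p there: v:T. ✓
v: no successors, so ◇(r → ¬r → ¬p) fails. ✗
w: successors {t, x}; r → ¬r → ¬p there: t:T, x:T. ✓
x: successors {u}; r → ¬r → ¬p there: u:T. ✓
y: no successors, so ◇(r → ¬r → ¬p) fails. ✗
z: no successors, so ◇(r → ¬r → ¬p) fails. ✗
Satisfying worlds: {s, t, u, w, x}.
So ◇(r → ¬r → ¬p) fails at the other 3 worlds.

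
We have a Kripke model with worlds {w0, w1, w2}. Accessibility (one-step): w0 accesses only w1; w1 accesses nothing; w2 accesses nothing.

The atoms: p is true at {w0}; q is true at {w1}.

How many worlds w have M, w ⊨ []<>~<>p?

w0: successors {w1}; <>~<>p there: w1:F. ✗
w1: no successors, so []<>~<>p holds vacuously. ✓
w2: no successors, so []<>~<>p holds vacuously. ✓
Satisfying worlds: {w1, w2}.

2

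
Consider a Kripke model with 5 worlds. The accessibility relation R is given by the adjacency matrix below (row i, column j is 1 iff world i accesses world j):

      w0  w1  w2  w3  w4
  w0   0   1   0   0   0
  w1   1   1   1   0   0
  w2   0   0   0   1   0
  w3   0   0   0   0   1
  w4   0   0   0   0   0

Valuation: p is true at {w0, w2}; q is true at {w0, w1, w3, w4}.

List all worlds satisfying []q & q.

{w0, w3, w4}

w0: []q is T, q is T. ✓
w1: []q is F, q is T. ✗
w2: []q is T, q is F. ✗
w3: []q is T, q is T. ✓
w4: []q is T, q is T. ✓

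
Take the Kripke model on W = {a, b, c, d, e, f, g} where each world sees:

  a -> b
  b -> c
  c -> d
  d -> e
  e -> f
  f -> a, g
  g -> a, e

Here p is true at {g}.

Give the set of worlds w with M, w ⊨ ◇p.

{f}

a: successors {b}; p there: b:F. ✗
b: successors {c}; p there: c:F. ✗
c: successors {d}; p there: d:F. ✗
d: successors {e}; p there: e:F. ✗
e: successors {f}; p there: f:F. ✗
f: successors {a, g}; p there: a:F, g:T. ✓
g: successors {a, e}; p there: a:F, e:F. ✗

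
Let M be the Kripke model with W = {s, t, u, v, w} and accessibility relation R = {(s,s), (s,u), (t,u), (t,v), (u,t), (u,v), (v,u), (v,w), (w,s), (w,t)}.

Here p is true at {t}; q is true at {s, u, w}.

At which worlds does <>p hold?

s: successors {s, u}; p there: s:F, u:F. ✗
t: successors {u, v}; p there: u:F, v:F. ✗
u: successors {t, v}; p there: t:T, v:F. ✓
v: successors {u, w}; p there: u:F, w:F. ✗
w: successors {s, t}; p there: s:F, t:T. ✓

{u, w}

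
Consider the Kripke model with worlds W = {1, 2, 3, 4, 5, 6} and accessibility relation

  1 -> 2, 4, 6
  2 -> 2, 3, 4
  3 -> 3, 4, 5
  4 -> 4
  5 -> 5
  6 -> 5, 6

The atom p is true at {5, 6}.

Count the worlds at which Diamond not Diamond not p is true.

1: successors {2, 4, 6}; not Diamond not p there: 2:F, 4:F, 6:T. ✓
2: successors {2, 3, 4}; not Diamond not p there: 2:F, 3:F, 4:F. ✗
3: successors {3, 4, 5}; not Diamond not p there: 3:F, 4:F, 5:T. ✓
4: successors {4}; not Diamond not p there: 4:F. ✗
5: successors {5}; not Diamond not p there: 5:T. ✓
6: successors {5, 6}; not Diamond not p there: 5:T, 6:T. ✓
Satisfying worlds: {1, 3, 5, 6}.

4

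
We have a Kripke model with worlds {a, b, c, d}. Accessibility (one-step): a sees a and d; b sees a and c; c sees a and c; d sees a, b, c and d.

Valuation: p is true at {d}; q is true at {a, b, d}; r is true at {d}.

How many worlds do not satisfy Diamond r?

a: successors {a, d}; r there: a:F, d:T. ✓
b: successors {a, c}; r there: a:F, c:F. ✗
c: successors {a, c}; r there: a:F, c:F. ✗
d: successors {a, b, c, d}; r there: a:F, b:F, c:F, d:T. ✓
Satisfying worlds: {a, d}.
So Diamond r fails at the other 2 worlds.

2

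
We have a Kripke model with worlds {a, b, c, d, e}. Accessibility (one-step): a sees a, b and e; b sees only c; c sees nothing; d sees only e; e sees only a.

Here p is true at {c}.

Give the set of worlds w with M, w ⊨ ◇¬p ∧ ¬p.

{a, d, e}

a: ◇¬p is T, ¬p is T. ✓
b: ◇¬p is F, ¬p is T. ✗
c: ◇¬p is F, ¬p is F. ✗
d: ◇¬p is T, ¬p is T. ✓
e: ◇¬p is T, ¬p is T. ✓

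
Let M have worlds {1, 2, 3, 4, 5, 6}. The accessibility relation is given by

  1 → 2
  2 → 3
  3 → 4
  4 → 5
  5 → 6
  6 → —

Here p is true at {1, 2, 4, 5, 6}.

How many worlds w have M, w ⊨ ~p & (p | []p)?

1

1: ~p is F, p | []p is T. ✗
2: ~p is F, p | []p is T. ✗
3: ~p is T, p | []p is T. ✓
4: ~p is F, p | []p is T. ✗
5: ~p is F, p | []p is T. ✗
6: ~p is F, p | []p is T. ✗
Satisfying worlds: {3}.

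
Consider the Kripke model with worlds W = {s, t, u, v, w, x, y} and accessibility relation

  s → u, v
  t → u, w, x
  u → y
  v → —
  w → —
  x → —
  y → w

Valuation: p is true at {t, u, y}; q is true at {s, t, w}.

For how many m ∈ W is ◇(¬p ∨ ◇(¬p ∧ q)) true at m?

s: successors {u, v}; ¬p ∨ ◇(¬p ∧ q) there: u:F, v:T. ✓
t: successors {u, w, x}; ¬p ∨ ◇(¬p ∧ q) there: u:F, w:T, x:T. ✓
u: successors {y}; ¬p ∨ ◇(¬p ∧ q) there: y:T. ✓
v: no successors, so ◇(¬p ∨ ◇(¬p ∧ q)) fails. ✗
w: no successors, so ◇(¬p ∨ ◇(¬p ∧ q)) fails. ✗
x: no successors, so ◇(¬p ∨ ◇(¬p ∧ q)) fails. ✗
y: successors {w}; ¬p ∨ ◇(¬p ∧ q) there: w:T. ✓
Satisfying worlds: {s, t, u, y}.

4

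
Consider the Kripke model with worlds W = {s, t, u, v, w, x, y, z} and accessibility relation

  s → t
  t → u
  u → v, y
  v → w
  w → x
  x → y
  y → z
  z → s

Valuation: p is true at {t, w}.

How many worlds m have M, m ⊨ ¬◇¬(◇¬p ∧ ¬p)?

4

s: ◇¬(◇¬p ∧ ¬p) is T. ✗
t: ◇¬(◇¬p ∧ ¬p) is F. ✓
u: ◇¬(◇¬p ∧ ¬p) is T. ✗
v: ◇¬(◇¬p ∧ ¬p) is T. ✗
w: ◇¬(◇¬p ∧ ¬p) is F. ✓
x: ◇¬(◇¬p ∧ ¬p) is F. ✓
y: ◇¬(◇¬p ∧ ¬p) is F. ✓
z: ◇¬(◇¬p ∧ ¬p) is T. ✗
Satisfying worlds: {t, w, x, y}.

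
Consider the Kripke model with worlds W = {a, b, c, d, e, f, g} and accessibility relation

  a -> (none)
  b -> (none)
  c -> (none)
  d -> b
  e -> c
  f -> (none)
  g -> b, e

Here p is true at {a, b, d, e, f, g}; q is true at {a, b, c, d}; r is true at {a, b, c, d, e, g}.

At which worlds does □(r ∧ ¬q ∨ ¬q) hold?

{a, b, c, f}

a: no successors, so □(r ∧ ¬q ∨ ¬q) holds vacuously. ✓
b: no successors, so □(r ∧ ¬q ∨ ¬q) holds vacuously. ✓
c: no successors, so □(r ∧ ¬q ∨ ¬q) holds vacuously. ✓
d: successors {b}; r ∧ ¬q ∨ ¬q there: b:F. ✗
e: successors {c}; r ∧ ¬q ∨ ¬q there: c:F. ✗
f: no successors, so □(r ∧ ¬q ∨ ¬q) holds vacuously. ✓
g: successors {b, e}; r ∧ ¬q ∨ ¬q there: b:F, e:T. ✗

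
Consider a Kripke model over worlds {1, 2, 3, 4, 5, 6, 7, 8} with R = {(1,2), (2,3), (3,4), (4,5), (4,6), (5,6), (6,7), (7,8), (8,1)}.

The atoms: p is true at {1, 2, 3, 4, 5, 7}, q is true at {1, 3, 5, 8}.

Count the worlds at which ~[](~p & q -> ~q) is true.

1

1: [](~p & q -> ~q) is T. ✗
2: [](~p & q -> ~q) is T. ✗
3: [](~p & q -> ~q) is T. ✗
4: [](~p & q -> ~q) is T. ✗
5: [](~p & q -> ~q) is T. ✗
6: [](~p & q -> ~q) is T. ✗
7: [](~p & q -> ~q) is F. ✓
8: [](~p & q -> ~q) is T. ✗
Satisfying worlds: {7}.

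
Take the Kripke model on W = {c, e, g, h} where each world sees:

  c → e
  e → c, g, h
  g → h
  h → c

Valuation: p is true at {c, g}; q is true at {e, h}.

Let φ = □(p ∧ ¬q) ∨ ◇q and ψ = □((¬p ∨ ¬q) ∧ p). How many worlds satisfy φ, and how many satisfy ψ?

4 and 1

For □(p ∧ ¬q) ∨ ◇q:
c: □(p ∧ ¬q) is F, ◇q is T. ✓
e: □(p ∧ ¬q) is F, ◇q is T. ✓
g: □(p ∧ ¬q) is F, ◇q is T. ✓
h: □(p ∧ ¬q) is T, ◇q is F. ✓
— 4 worlds.
For □((¬p ∨ ¬q) ∧ p):
c: successors {e}; (¬p ∨ ¬q) ∧ p there: e:F. ✗
e: successors {c, g, h}; (¬p ∨ ¬q) ∧ p there: c:T, g:T, h:F. ✗
g: successors {h}; (¬p ∨ ¬q) ∧ p there: h:F. ✗
h: successors {c}; (¬p ∨ ¬q) ∧ p there: c:T. ✓
— 1 world.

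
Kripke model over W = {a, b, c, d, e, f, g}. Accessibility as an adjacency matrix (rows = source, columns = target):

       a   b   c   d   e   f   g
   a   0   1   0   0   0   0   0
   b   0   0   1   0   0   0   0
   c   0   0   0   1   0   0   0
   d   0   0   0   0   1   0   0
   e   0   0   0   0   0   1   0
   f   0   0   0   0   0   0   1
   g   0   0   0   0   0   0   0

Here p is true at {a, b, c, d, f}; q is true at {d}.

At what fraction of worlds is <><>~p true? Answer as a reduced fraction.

2/7

a: successors {b}; <>~p there: b:F. ✗
b: successors {c}; <>~p there: c:F. ✗
c: successors {d}; <>~p there: d:T. ✓
d: successors {e}; <>~p there: e:F. ✗
e: successors {f}; <>~p there: f:T. ✓
f: successors {g}; <>~p there: g:F. ✗
g: no successors, so <><>~p fails. ✗
That's 2 of 7 worlds, so 2/7.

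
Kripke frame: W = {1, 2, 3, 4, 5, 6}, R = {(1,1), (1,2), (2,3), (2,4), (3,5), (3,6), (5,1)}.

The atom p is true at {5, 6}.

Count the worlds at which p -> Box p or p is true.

1: p is F, Box p or p is F. ✓
2: p is F, Box p or p is F. ✓
3: p is F, Box p or p is T. ✓
4: p is F, Box p or p is T. ✓
5: p is T, Box p or p is T. ✓
6: p is T, Box p or p is T. ✓
Satisfying worlds: {1, 2, 3, 4, 5, 6}.

6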